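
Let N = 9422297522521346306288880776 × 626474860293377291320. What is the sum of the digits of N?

9422297522521346306288880776 × 626474860293377291320 = 5902832524064195399412302979920010283497299664320
Sum of its 49 digits: 209.

209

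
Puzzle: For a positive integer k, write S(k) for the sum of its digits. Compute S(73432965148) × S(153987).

1716

S(73432965148) = 7+3+4+3+2+9+6+5+1+4+8 = 52.
S(153987) = 1+5+3+9+8+7 = 33.
52 · 33 = 1716.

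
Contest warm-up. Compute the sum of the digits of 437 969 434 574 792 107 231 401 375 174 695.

4+3+7+9+6+9+4+3+4+5+7+4+7+9+2+1+0+7+2+3+1+4+0+1+3+7+5+1+7+4+6+9+5 = 149

149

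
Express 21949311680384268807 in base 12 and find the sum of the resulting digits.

21949311680384268807 in base 12 is 9A87694584479908B3.
Digit sum: 9+10+8+7+6+9+4+5+8+4+4+7+9+9+0+8+11+3 = 121.

121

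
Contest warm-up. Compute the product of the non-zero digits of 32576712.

3×2×5×7×6×7×1×2 = 17640

17640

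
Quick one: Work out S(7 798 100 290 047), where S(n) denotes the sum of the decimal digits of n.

7+7+9+8+1+0+0+2+9+0+0+4+7 = 54

54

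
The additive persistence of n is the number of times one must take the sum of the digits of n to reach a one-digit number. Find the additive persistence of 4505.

2

4505 → 14 → 5 (2 steps)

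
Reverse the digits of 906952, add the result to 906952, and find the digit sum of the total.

Reversal of 906952 is 259609; 906952 + 259609 = 1166561.
Digit sum of 1166561: 1+1+6+6+5+6+1 = 26.

26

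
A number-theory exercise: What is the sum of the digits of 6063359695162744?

6+0+6+3+3+5+9+6+9+5+1+6+2+7+4+4 = 76

76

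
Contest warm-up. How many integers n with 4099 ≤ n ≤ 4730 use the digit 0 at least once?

The integers in [4099, 4730] that use the digit 0 at least once: 4099, 4100, 4101, 4102, 4103, 4104, …, 4720, 4730.
128 qualify.

128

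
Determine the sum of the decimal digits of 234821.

2+3+4+8+2+1 = 20

20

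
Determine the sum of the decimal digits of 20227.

13

2+0+2+2+7 = 13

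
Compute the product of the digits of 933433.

2916

9×3×3×4×3×3 = 2916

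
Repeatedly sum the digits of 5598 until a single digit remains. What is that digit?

9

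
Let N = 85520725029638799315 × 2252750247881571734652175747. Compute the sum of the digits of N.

186

85520725029638799315 × 2252750247881571734652175747 = 192656834509530541390740101240988843293443213305
Sum of its 48 digits: 186.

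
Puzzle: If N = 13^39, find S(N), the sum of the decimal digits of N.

199

13^39 = 27783742160348572763840067510872319734178277
Sum of its 44 digits: 199.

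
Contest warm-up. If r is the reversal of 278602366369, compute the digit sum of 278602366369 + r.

44

Reversal of 278602366369 is 963663206872; 278602366369 + 963663206872 = 1242265573241.
Digit sum of 1242265573241: 1+2+4+2+2+6+5+5+7+3+2+4+1 = 44.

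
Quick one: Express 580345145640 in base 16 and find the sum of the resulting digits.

60

580345145640 in base 16 is 871F442928.
Digit sum: 8+7+1+15+4+4+2+9+2+8 = 60.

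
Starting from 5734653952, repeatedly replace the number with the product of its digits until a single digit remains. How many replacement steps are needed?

5734653952 → 3402000 → 0 (2 steps)

2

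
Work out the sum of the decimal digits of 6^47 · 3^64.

297

6^47 · 3^64 = 12848992336463533981117989352799087924805010105705764437060764041216
Sum of its 68 digits: 297.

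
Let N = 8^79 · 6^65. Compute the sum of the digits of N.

8^79 · 6^65 = 83934449679521834846521369663945668089812337053969840576640784902349416274655849188282403165587217908112178749969501519872
Sum of its 122 digits: 603.

603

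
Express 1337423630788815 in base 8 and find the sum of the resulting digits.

59

1337423630788815 in base 8 is 46006046433264317.
Digit sum: 4+6+0+0+6+0+4+6+4+3+3+2+6+4+3+1+7 = 59.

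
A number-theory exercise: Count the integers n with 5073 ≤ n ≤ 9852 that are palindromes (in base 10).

47

The integers in [5073, 9852] that are palindromes (in base 10): 5115, 5225, 5335, 5445, 5555, 5665, …, 9669, 9779.
47 qualify.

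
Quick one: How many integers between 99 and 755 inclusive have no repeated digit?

477

The integers in [99, 755] that have no repeated digit: 102, 103, 104, 105, 106, 107, …, 753, 754.
477 qualify.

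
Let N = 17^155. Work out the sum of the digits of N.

791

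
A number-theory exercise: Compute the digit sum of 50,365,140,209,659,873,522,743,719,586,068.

5+0+3+6+5+1+4+0+2+0+9+6+5+9+8+7+3+5+2+2+7+4+3+7+1+9+5+8+6+0+6+8 = 146

146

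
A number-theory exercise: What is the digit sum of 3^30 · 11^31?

207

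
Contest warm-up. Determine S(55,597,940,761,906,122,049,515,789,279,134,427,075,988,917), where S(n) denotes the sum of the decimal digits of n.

219

5+5+5+9+7+9+4+0+7+6+1+9+0+6+1+2+2+0+4+9+5+1+5+7+8+9+2+7+9+1+3+4+4+2+7+0+7+5+9+8+8+9+1+7 = 219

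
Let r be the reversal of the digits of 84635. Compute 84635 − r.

Reverse of 84635 is 53648.
84635 − 53648 = 30987

30987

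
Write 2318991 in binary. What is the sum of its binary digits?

11

2318991 in base 2 is 1000110110001010001111.
Digit sum: 1+0+0+0+1+1+0+1+1+0+0+0+1+0+1+0+0+0+1+1+1+1 = 11.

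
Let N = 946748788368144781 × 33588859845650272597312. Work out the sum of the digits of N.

946748788368144781 × 33588859845650272597312 = 31800212361536826105291361465783727428672
Sum of its 41 digits: 163.

163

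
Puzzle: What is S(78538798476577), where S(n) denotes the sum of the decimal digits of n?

7+8+5+3+8+7+9+8+4+7+6+5+7+7 = 91

91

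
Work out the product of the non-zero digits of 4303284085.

4×3×3×2×8×4×8×5 = 92160

92160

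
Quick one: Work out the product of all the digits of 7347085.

7×3×4×7×0×8×5 = 0

0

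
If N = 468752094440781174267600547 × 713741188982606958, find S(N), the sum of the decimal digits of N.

468752094440781174267600547 × 713741188982606958 = 334567677224250420544376945115984687446806026
Sum of its 45 digits: 201.

201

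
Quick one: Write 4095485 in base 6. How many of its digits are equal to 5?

1

4095485 in base 6 is 223440325.
The digit 5 appears 1 time.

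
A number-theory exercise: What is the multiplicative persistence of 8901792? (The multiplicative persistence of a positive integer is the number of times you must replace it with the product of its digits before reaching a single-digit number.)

8901792 → 0 (1 step)

1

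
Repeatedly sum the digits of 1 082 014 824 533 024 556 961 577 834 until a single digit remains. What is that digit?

1+0+8+2+0+1+4+8+2+4+5+3+3+0+2+4+5+5+6+9+6+1+5+7+7+8+3+4 = 113
1+1+3 = 5

5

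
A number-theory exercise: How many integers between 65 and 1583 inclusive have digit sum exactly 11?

114

The integers in [65, 1583] that have digit sum exactly 11: 65, 74, 83, 92, 119, 128, …, 1541, 1550.
114 qualify.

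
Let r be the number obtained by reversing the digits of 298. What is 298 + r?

1190

Reverse of 298 is 892.
298 + 892 = 1190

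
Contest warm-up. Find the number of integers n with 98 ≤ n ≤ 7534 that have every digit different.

3978

The integers in [98, 7534] that have every digit different: 98, 102, 103, 104, 105, 106, …, 7532, 7534.
3978 qualify.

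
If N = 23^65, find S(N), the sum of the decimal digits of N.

23^65 = 32531893445129332611554645425981044974375991037324055622153329695632580166211412428357143
Sum of its 89 digits: 362.

362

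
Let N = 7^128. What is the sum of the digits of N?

7^128 = 1487815647197611695910312681741273570332356717154798949898498305086387315423300999654757561928633305897036801
Sum of its 109 digits: 517.

517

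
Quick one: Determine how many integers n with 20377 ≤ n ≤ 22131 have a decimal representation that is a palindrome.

18

The integers in [20377, 22131] that have a decimal representation that is a palindrome: 20402, 20502, 20602, 20702, 20802, 20902, …, 22022, 22122.
18 qualify.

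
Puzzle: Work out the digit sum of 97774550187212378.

9+7+7+7+4+5+5+0+1+8+7+2+1+2+3+7+8 = 83

83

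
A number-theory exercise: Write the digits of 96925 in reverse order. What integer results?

52969

Reversing 96925 gives 52969.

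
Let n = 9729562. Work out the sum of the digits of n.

9+7+2+9+5+6+2 = 40

40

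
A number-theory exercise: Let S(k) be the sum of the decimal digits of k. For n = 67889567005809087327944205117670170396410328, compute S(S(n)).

15

First digit sum: 195.
1+9+5 = 15.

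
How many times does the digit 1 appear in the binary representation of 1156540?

11

1156540 in base 2 is 100011010010110111100.
The digit 1 appears 11 times.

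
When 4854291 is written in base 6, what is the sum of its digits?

4854291 in base 6 is 252013323.
Digit sum: 2+5+2+0+1+3+3+2+3 = 21.

21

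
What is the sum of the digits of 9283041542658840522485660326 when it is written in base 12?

168

9283041542658840522485660326 in base 12 is 989329607476A42A47A387779A.
Digit sum: 9+8+9+3+2+9+6+0+7+4+7+6+10+4+2+10+4+7+10+3+8+7+7+7+9+10 = 168.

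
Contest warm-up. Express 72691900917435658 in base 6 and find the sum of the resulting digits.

72691900917435658 in base 6 is 3151430434134055113214.
Digit sum: 3+1+5+1+4+3+0+4+3+4+1+3+4+0+5+5+1+1+3+2+1+4 = 58.

58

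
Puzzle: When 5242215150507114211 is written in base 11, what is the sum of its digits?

5242215150507114211 in base 11 is A40A43333365229013.
Digit sum: 10+4+0+10+4+3+3+3+3+3+6+5+2+2+9+0+1+3 = 71.

71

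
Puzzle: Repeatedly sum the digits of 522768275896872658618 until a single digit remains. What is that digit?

5+2+2+7+6+8+2+7+5+8+9+6+8+7+2+6+5+8+6+1+8 = 118
1+1+8 = 10
1+0 = 1

1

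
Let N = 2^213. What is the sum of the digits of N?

2^213 = 13164036458569648337239753460458804039861886925068638906788872192
Sum of its 65 digits: 323.

323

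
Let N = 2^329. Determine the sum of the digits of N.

455

2^329 = 1093625362391505962186251113558810682676584715446606218212885303204976499599687961611756588511526912
Sum of its 100 digits: 455.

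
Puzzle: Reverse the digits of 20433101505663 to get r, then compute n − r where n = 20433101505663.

-16217408627739

Reverse of 20433101505663 is 36650510133402.
20433101505663 − 36650510133402 = -16217408627739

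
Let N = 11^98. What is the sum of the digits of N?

499

11^98 = 1138893581803493403646143567941292295559035636366815407698055996045866546243992369995050904937673772281
Sum of its 103 digits: 499.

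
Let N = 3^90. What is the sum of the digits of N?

216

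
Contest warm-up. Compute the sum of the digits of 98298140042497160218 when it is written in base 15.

166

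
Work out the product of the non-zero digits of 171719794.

111132

1×7×1×7×1×9×7×9×4 = 111132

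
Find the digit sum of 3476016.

27

3+4+7+6+0+1+6 = 27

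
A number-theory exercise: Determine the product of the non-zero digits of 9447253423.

9×4×4×7×2×5×3×4×2×3 = 725760

725760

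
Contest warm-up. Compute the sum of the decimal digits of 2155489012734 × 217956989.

2155489012734 × 217956989 = 469803895038085297926
Sum of its 21 digits: 111.

111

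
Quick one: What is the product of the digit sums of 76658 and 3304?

320

S(76658) = 7+6+6+5+8 = 32.
S(3304) = 3+3+0+4 = 10.
32 · 10 = 320.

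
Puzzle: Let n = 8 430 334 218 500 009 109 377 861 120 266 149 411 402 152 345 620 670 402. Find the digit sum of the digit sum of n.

First digit sum: 182.
1+8+2 = 11.

11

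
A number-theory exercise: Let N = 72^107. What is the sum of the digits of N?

855

72^107 = 5427216144432432386867527302763773362871755570330209115247713891417605869022236512330249237112971146813260758919636778334890308810429755537813269149377339874616262080045010991230988352961852932620288
Sum of its 199 digits: 855.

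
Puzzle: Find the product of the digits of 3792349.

40824

3×7×9×2×3×4×9 = 40824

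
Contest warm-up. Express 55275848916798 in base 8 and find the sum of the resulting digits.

55275848916798 in base 8 is 1444275125557476.
Digit sum: 1+4+4+4+2+7+5+1+2+5+5+5+7+4+7+6 = 69.

69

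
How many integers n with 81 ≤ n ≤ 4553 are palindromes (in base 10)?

The integers in [81, 4553] that are palindromes (in base 10): 88, 99, 101, 111, 121, 131, …, 4334, 4444.
127 qualify.

127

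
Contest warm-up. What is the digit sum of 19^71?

352

19^71 = 6187364021642728024523772226172442350511162752328648864055158772181115232750071531167447419
Sum of its 91 digits: 352.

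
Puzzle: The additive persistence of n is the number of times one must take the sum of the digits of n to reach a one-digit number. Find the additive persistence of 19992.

2

19992 → 30 → 3 (2 steps)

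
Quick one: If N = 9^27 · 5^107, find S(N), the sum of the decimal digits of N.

9^27 · 5^107 = 35837542320767146560839289365435036486220289639532554868133103209704160008186590857803821563720703125
Sum of its 101 digits: 423.

423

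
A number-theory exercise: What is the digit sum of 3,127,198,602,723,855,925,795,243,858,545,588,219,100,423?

3+1+2+7+1+9+8+6+0+2+7+2+3+8+5+5+9+2+5+7+9+5+2+4+3+8+5+8+5+4+5+5+8+8+2+1+9+1+0+0+4+2+3 = 193

193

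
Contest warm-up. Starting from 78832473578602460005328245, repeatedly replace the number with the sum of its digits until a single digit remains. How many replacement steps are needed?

3

78832473578602460005328245 → 109 → 10 → 1 (3 steps)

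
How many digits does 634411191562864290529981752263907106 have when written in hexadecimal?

634411191562864290529981752263907106 in base 16 is 7A2EE2FD5F775D3DB74FE0C6691722, which has 30 digits.

30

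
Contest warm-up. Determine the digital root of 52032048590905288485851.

5+2+0+3+2+0+4+8+5+9+0+9+0+5+2+8+8+4+8+5+8+5+1 = 101
1+0+1 = 2

2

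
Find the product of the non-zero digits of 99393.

9×9×3×9×3 = 6561

6561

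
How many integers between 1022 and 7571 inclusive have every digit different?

3346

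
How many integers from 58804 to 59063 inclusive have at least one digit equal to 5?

The integers in [58804, 59063] that have at least one digit equal to 5: 58804, 58805, 58806, 58807, 58808, 58809, …, 59062, 59063.
260 qualify.

260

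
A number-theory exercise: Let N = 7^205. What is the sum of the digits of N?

7^205 = 175832116162120401040542645775805187180581101962711117122782004392378358773099575665572048608781681593275547627380545902323479872036290117099249726971180296497651725008856807
Sum of its 174 digits: 754.

754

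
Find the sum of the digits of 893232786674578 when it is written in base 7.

40

893232786674578 in base 7 is 356100640100621410.
Digit sum: 3+5+6+1+0+0+6+4+0+1+0+0+6+2+1+4+1+0 = 40.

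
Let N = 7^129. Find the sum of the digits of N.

478

7^129 = 10414709530383281871372188772188914992326497020083592649289488135604711207963106997583302933500433141279257607
Sum of its 110 digits: 478.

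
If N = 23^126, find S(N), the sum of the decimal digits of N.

23^126 = 3781876462438487703735819013332412063263979526587072786842908165397941585102035971308774899656281412530465317054199977732568600580654153033395286425565640729254612875432689
Sum of its 172 digits: 793.

793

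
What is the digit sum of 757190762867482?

7+5+7+1+9+0+7+6+2+8+6+7+4+8+2 = 79

79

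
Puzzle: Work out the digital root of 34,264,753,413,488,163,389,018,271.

3+4+2+6+4+7+5+3+4+1+3+4+8+8+1+6+3+3+8+9+0+1+8+2+7+1 = 111
1+1+1 = 3

3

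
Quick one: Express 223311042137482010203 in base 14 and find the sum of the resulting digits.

115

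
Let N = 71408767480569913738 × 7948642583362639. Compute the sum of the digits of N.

71408767480569913738 × 7948642583362639 = 567602770021499245476889898202034582
Sum of its 36 digits: 169.

169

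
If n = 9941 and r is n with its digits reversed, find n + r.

11440

Reverse of 9941 is 1499.
9941 + 1499 = 11440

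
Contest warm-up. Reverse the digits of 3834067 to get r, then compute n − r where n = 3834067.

Reverse of 3834067 is 7604383.
3834067 − 7604383 = -3770316

-3770316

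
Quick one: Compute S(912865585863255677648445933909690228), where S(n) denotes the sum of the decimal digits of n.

189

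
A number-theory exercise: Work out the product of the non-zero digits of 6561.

180

6×5×6×1 = 180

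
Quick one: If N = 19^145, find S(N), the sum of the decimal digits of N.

19^145 = 262586344985611149563135607342551174202477020157928684666113795189426114923083081242041713050744066477244927903266627801857651730760873804533878641111132280916113170249281231034034546899
Sum of its 186 digits: 757.

757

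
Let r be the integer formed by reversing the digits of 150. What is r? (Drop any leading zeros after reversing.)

51

Reversing 150 gives 51.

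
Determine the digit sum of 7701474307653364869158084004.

120

7+7+0+1+4+7+4+3+0+7+6+5+3+3+6+4+8+6+9+1+5+8+0+8+4+0+0+4 = 120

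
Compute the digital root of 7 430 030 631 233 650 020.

7+4+3+0+0+3+0+6+3+1+2+3+3+6+5+0+0+2+0 = 48
4+8 = 12
1+2 = 3

3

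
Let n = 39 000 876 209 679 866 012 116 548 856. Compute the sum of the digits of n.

133

3+9+0+0+0+8+7+6+2+0+9+6+7+9+8+6+6+0+1+2+1+1+6+5+4+8+8+5+6 = 133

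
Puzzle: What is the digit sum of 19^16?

19^16 = 288441413567621167681
Sum of its 21 digits: 91.

91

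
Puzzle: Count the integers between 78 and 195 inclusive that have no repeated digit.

89

The integers in [78, 195] that have no repeated digit: 78, 79, 80, 81, 82, 83, …, 194, 195.
89 qualify.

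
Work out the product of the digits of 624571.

6×2×4×5×7×1 = 1680

1680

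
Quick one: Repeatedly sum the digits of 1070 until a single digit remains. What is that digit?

8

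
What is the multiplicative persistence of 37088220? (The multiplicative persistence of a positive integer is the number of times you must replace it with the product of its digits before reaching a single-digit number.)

37088220 → 0 (1 step)

1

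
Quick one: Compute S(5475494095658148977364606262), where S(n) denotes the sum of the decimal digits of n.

142

5+4+7+5+4+9+4+0+9+5+6+5+8+1+4+8+9+7+7+3+6+4+6+0+6+2+6+2 = 142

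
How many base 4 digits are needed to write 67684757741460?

67684757741460 in base 4 is 33120330111330101332110, which has 23 digits.

23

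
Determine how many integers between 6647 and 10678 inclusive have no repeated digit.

1877

The integers in [6647, 10678] that have no repeated digit: 6701, 6702, 6703, 6704, 6705, 6708, …, 10675, 10678.
1877 qualify.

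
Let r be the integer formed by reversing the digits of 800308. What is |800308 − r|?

2700

Reverse of 800308 is 803008.
|800308 − 803008| = 2700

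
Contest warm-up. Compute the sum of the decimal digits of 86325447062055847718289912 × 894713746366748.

86325447062055847718289912 × 894713746366748 = 77236564147676367032351577918517740646176
Sum of its 41 digits: 192.

192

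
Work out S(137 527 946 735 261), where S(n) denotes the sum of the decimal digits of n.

1+3+7+5+2+7+9+4+6+7+3+5+2+6+1 = 68

68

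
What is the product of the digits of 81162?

8×1×1×6×2 = 96

96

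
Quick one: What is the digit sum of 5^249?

755

5^249 = 1105429575052088912049453038438451145102848046647844017283034044181579750804790663420352960444452892999750053625107156940415372665194489176787584483463433571159839630126953125
Sum of its 175 digits: 755.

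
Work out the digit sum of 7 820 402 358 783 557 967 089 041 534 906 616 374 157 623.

7+8+2+0+4+0+2+3+5+8+7+8+3+5+5+7+9+6+7+0+8+9+0+4+1+5+3+4+9+0+6+6+1+6+3+7+4+1+5+7+6+2+3 = 196

196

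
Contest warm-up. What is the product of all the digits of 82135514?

4800

8×2×1×3×5×5×1×4 = 4800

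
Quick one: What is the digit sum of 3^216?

432

3^216 = 11433811272836884826665874049685357613602127080237382571153151471568389249023393608050222706416077770721
Sum of its 104 digits: 432.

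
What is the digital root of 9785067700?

4

9+7+8+5+0+6+7+7+0+0 = 49
4+9 = 13
1+3 = 4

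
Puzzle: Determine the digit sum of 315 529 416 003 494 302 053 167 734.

97

3+1+5+5+2+9+4+1+6+0+0+3+4+9+4+3+0+2+0+5+3+1+6+7+7+3+4 = 97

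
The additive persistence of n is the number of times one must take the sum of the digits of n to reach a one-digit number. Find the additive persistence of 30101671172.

3

30101671172 → 29 → 11 → 2 (3 steps)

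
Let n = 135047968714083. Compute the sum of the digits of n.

66

1+3+5+0+4+7+9+6+8+7+1+4+0+8+3 = 66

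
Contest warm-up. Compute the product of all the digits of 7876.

2352

7×8×7×6 = 2352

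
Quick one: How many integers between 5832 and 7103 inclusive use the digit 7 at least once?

410

The integers in [5832, 7103] that use the digit 7 at least once: 5837, 5847, 5857, 5867, 5870, 5871, …, 7102, 7103.
410 qualify.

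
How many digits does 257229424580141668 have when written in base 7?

257229424580141668 in base 7 is 313651243433102441464, which has 21 digits.

21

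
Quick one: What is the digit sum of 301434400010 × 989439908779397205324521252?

160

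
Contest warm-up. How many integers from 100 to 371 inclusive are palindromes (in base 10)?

27

The integers in [100, 371] that are palindromes (in base 10): 101, 111, 121, 131, 141, 151, …, 353, 363.
27 qualify.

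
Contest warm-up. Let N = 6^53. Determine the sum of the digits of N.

6^53 = 174588755932389037098918153698611839369216
Sum of its 42 digits: 216.

216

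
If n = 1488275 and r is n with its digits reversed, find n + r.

7217116

Reverse of 1488275 is 5728841.
1488275 + 5728841 = 7217116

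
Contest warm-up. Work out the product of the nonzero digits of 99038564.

233280

9×9×3×8×5×6×4 = 233280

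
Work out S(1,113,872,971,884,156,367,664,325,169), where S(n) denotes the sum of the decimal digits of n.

1+1+1+3+8+7+2+9+7+1+8+8+4+1+5+6+3+6+7+6+6+4+3+2+5+1+6+9 = 130

130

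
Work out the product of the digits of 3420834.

3×4×2×0×8×3×4 = 0

0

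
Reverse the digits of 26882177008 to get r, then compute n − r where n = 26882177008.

-53194951854

Reverse of 26882177008 is 80077128862.
26882177008 − 80077128862 = -53194951854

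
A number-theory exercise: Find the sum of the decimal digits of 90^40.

153

90^40 = 1478088294143459233160832102063832976010000000000000000000000000000000000000000
Sum of its 79 digits: 153.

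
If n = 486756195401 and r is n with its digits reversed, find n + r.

Reverse of 486756195401 is 104591657684.
486756195401 + 104591657684 = 591347853085

591347853085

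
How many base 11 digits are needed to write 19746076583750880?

19746076583750880 in base 11 is 47AA788062411110, which has 16 digits.

16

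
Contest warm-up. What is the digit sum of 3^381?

846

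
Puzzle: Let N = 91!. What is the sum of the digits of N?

594

91! = 135200152767840296255166568759495142147586866476906677791741734597153670771559994765685283954750449427751168336768008192000000000000000000000
Sum of its 141 digits: 594.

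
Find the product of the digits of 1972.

1×9×7×2 = 126

126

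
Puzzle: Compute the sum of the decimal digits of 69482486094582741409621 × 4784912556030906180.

150

69482486094582741409621 × 4784912556030906180 = 332467620138211801173883333332175200357780
Sum of its 42 digits: 150.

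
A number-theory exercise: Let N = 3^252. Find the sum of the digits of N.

3^252 = 1716153733051169540307898602341497569311343837142335036933392894197976205305758468407429248816168018787798340006776536241
Sum of its 121 digits: 540.

540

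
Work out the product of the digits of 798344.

24192

7×9×8×3×4×4 = 24192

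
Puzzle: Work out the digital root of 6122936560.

4

6+1+2+2+9+3+6+5+6+0 = 40
4+0 = 4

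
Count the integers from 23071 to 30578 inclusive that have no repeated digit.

The integers in [23071, 30578] that have no repeated digit: 23071, 23074, 23075, 23076, 23078, 23079, …, 30576, 30578.
2483 qualify.

2483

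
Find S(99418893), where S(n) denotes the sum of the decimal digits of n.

51

9+9+4+1+8+8+9+3 = 51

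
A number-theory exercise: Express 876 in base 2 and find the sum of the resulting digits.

6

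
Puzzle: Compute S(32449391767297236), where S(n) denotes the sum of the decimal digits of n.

84

3+2+4+4+9+3+9+1+7+6+7+2+9+7+2+3+6 = 84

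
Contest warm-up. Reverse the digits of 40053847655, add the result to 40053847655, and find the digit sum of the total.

67

Reversal of 40053847655 is 55674835004; 40053847655 + 55674835004 = 95728682659.
Digit sum of 95728682659: 9+5+7+2+8+6+8+2+6+5+9 = 67.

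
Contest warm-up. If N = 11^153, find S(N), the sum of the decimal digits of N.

719

11^153 = 2153182439418108835992644412729930590457960981217217920404787646028283627969774739067090294471817560382112235760043481754894971704029560339644377201975497940331
Sum of its 160 digits: 719.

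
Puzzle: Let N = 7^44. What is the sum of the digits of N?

7^44 = 15286700631942576193765185769276826401
Sum of its 38 digits: 175.

175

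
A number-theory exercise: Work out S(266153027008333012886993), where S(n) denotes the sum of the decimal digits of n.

95

2+6+6+1+5+3+0+2+7+0+0+8+3+3+3+0+1+2+8+8+6+9+9+3 = 95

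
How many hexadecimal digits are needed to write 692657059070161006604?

692657059070161006604 in base 16 is 258C8C355EB3B5300C, which has 18 digits.

18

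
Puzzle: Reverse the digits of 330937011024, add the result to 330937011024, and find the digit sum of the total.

Reversal of 330937011024 is 420110739033; 330937011024 + 420110739033 = 751047750057.
Digit sum of 751047750057: 7+5+1+0+4+7+7+5+0+0+5+7 = 48.

48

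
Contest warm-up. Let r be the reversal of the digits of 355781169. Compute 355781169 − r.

Reverse of 355781169 is 961187553.
355781169 − 961187553 = -605406384

-605406384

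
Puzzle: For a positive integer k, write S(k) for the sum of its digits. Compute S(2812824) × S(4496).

621

S(2812824) = 2+8+1+2+8+2+4 = 27.
S(4496) = 4+4+9+6 = 23.
27 · 23 = 621.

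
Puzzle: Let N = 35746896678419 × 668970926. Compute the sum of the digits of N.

35746896678419 × 668970926 = 23913634572588282645994
Sum of its 23 digits: 115.

115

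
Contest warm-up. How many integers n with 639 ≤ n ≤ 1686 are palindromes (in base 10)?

43

The integers in [639, 1686] that are palindromes (in base 10): 646, 656, 666, 676, 686, 696, …, 1551, 1661.
43 qualify.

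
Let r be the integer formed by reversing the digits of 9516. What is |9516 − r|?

Reverse of 9516 is 6159.
|9516 − 6159| = 3357

3357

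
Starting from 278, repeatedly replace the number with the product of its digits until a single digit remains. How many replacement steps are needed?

278 → 112 → 2 (2 steps)

2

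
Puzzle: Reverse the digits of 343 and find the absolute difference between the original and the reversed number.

0

Reverse of 343 is 343.
|343 − 343| = 0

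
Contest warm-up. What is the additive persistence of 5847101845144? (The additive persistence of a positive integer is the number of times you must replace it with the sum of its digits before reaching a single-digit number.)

2

5847101845144 → 52 → 7 (2 steps)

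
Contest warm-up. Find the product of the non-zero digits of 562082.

5×6×2×8×2 = 960

960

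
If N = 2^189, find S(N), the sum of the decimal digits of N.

242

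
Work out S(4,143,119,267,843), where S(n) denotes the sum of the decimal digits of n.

4+1+4+3+1+1+9+2+6+7+8+4+3 = 53

53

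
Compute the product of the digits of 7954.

1260

7×9×5×4 = 1260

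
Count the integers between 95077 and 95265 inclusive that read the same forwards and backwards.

2

The integers in [95077, 95265] that read the same forwards and backwards: 95159, 95259.
2 qualify.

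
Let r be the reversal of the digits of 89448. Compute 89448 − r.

4950

Reverse of 89448 is 84498.
89448 − 84498 = 4950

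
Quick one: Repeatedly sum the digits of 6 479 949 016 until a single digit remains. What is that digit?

1

6+4+7+9+9+4+9+0+1+6 = 55
5+5 = 10
1+0 = 1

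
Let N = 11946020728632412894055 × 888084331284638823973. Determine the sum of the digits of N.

191

11946020728632412894055 × 888084331284638823973 = 10609073830299950241287619126978176643180515
Sum of its 44 digits: 191.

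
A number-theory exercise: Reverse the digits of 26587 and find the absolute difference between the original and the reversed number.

51975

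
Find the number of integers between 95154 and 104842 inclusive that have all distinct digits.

1858

The integers in [95154, 104842] that have all distinct digits: 95160, 95162, 95163, 95164, 95167, 95168, …, 104837, 104839.
1858 qualify.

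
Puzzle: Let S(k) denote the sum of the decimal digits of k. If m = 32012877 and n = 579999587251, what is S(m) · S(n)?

2280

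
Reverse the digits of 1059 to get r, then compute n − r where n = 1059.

Reverse of 1059 is 9501.
1059 − 9501 = -8442

-8442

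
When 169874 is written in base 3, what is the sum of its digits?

14

169874 in base 3 is 22122000122.
Digit sum: 2+2+1+2+2+0+0+0+1+2+2 = 14.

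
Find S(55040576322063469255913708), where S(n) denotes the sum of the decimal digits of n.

5+5+0+4+0+5+7+6+3+2+2+0+6+3+4+6+9+2+5+5+9+1+3+7+0+8 = 107

107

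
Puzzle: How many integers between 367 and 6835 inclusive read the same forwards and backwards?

The integers in [367, 6835] that read the same forwards and backwards: 373, 383, 393, 404, 414, 424, …, 6666, 6776.
121 qualify.

121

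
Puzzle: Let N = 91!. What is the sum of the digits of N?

594

91! = 135200152767840296255166568759495142147586866476906677791741734597153670771559994765685283954750449427751168336768008192000000000000000000000
Sum of its 141 digits: 594.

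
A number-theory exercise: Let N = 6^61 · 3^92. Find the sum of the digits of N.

423

6^61 · 3^92 = 23034654766110949690699873556077074186754839489341665222324952859706686232533222574623031296
Sum of its 92 digits: 423.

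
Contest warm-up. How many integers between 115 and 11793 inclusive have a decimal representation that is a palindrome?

196

The integers in [115, 11793] that have a decimal representation that is a palindrome: 121, 131, 141, 151, 161, 171, …, 11611, 11711.
196 qualify.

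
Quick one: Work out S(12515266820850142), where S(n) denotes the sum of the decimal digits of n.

58

1+2+5+1+5+2+6+6+8+2+0+8+5+0+1+4+2 = 58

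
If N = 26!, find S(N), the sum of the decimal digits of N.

81

26! = 403291461126605635584000000
Sum of its 27 digits: 81.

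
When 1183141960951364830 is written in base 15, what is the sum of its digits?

1183141960951364830 in base 15 is 2A7DD4287473693A.
Digit sum: 2+10+7+13+13+4+2+8+7+4+7+3+6+9+3+10 = 108.

108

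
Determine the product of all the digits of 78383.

4032

7×8×3×8×3 = 4032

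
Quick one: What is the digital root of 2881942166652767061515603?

8

2+8+8+1+9+4+2+1+6+6+6+5+2+7+6+7+0+6+1+5+1+5+6+0+3 = 107
1+0+7 = 8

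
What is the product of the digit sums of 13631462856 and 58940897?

S(13631462856) = 1+3+6+3+1+4+6+2+8+5+6 = 45.
S(58940897) = 5+8+9+4+0+8+9+7 = 50.
45 · 50 = 2250.

2250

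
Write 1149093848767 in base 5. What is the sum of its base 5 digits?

27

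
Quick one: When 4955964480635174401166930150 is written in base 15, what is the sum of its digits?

4955964480635174401166930150 in base 15 is 4639013BA0BA81CA7C56E485.
Digit sum: 4+6+3+9+0+1+3+11+10+0+11+10+8+1+12+10+7+12+5+6+14+4+8+5 = 160.

160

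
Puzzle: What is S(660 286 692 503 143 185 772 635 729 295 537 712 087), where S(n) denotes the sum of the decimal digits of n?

179

6+6+0+2+8+6+6+9+2+5+0+3+1+4+3+1+8+5+7+7+2+6+3+5+7+2+9+2+9+5+5+3+7+7+1+2+0+8+7 = 179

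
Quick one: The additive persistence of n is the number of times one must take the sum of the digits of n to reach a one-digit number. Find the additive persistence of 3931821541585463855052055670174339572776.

3

3931821541585463855052055670174339572776 → 177 → 15 → 6 (3 steps)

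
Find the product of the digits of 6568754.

201600

6×5×6×8×7×5×4 = 201600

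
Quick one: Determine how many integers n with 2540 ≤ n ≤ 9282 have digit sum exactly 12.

The integers in [2540, 9282] that have digit sum exactly 12: 2541, 2550, 2604, 2613, 2622, 2631, …, 9201, 9210.
225 qualify.

225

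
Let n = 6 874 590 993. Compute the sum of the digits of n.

60

6+8+7+4+5+9+0+9+9+3 = 60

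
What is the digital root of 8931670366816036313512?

7

8+9+3+1+6+7+0+3+6+6+8+1+6+0+3+6+3+1+3+5+1+2 = 88
8+8 = 16
1+6 = 7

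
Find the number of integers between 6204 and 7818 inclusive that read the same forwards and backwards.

16

The integers in [6204, 7818] that read the same forwards and backwards: 6226, 6336, 6446, 6556, 6666, 6776, …, 7667, 7777.
16 qualify.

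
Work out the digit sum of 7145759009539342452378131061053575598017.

169

7+1+4+5+7+5+9+0+0+9+5+3+9+3+4+2+4+5+2+3+7+8+1+3+1+0+6+1+0+5+3+5+7+5+5+9+8+0+1+7 = 169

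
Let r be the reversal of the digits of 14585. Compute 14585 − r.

-43956

Reverse of 14585 is 58541.
14585 − 58541 = -43956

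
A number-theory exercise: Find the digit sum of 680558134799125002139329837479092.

151

6+8+0+5+5+8+1+3+4+7+9+9+1+2+5+0+0+2+1+3+9+3+2+9+8+3+7+4+7+9+0+9+2 = 151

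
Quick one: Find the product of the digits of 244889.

18432

2×4×4×8×8×9 = 18432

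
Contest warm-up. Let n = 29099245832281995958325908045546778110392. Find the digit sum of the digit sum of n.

First digit sum: 198.
1+9+8 = 18.

18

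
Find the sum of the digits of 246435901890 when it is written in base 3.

30

246435901890 in base 3 is 212120002112121220122120.
Digit sum: 2+1+2+1+2+0+0+0+2+1+1+2+1+2+1+2+2+0+1+2+2+1+2+0 = 30.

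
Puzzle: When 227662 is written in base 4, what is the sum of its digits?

16

227662 in base 4 is 313211032.
Digit sum: 3+1+3+2+1+1+0+3+2 = 16.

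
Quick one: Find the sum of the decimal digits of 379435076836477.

3+7+9+4+3+5+0+7+6+8+3+6+4+7+7 = 79

79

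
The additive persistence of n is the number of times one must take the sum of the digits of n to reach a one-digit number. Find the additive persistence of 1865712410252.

2

1865712410252 → 44 → 8 (2 steps)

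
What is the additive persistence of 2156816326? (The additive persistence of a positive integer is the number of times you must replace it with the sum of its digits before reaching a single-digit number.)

2156816326 → 40 → 4 (2 steps)

2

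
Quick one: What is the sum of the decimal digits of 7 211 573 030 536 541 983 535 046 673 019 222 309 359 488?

7+2+1+1+5+7+3+0+3+0+5+3+6+5+4+1+9+8+3+5+3+5+0+4+6+6+7+3+0+1+9+2+2+2+3+0+9+3+5+9+4+8+8 = 177

177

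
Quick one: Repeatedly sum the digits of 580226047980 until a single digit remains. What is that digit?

6

5+8+0+2+2+6+0+4+7+9+8+0 = 51
5+1 = 6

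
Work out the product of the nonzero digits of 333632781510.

272160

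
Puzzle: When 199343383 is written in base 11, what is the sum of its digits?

199343383 in base 11 is A25846A8.
Digit sum: 10+2+5+8+4+6+10+8 = 53.

53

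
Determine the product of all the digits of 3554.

3×5×5×4 = 300

300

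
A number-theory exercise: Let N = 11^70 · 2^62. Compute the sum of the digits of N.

11^70 · 2^62 = 36420649987675521658330524864720115750701314040693533339309904118664348994695463184529096704
Sum of its 92 digits: 406.

406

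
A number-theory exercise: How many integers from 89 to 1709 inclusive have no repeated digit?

The integers in [89, 1709] that have no repeated digit: 89, 90, 91, 92, 93, 94, …, 1708, 1709.
1001 qualify.

1001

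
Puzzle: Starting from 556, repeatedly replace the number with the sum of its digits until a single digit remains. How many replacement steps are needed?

556 → 16 → 7 (2 steps)

2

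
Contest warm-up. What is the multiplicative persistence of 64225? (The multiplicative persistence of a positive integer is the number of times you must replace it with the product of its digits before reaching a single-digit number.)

64225 → 480 → 0 (2 steps)

2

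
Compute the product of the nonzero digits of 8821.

8×8×2×1 = 128

128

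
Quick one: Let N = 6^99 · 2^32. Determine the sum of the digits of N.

6^99 · 2^32 = 467663686966756932561061951880893533680678231622238977626895858488567012435135840649216
Sum of its 87 digits: 432.

432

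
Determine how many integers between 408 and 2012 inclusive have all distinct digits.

930

The integers in [408, 2012] that have all distinct digits: 408, 409, 410, 412, 413, 415, …, 1986, 1987.
930 qualify.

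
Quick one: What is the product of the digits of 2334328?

2×3×3×4×3×2×8 = 3456

3456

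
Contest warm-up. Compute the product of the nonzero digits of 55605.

5×5×6×5 = 750

750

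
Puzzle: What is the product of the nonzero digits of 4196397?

4×1×9×6×3×9×7 = 40824

40824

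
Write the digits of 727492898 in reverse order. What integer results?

Reversing 727492898 gives 898294727.

898294727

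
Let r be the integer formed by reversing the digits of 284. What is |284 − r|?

198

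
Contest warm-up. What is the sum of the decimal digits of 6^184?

603

6^184 = 151296914269081685901957184097571302596718090703718896314018460612892566581646735062081091813502365411336573225931623528175304412792470630301696
Sum of its 144 digits: 603.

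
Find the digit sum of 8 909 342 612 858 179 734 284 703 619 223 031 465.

162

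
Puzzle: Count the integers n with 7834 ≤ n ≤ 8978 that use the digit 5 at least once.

The integers in [7834, 8978] that use the digit 5 at least once: 7835, 7845, 7850, 7851, 7852, 7853, …, 8965, 8975.
304 qualify.

304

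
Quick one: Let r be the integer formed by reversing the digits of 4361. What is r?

1634

Reversing 4361 gives 1634.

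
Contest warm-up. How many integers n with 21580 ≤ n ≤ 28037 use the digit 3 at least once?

The integers in [21580, 28037] that use the digit 3 at least once: 21583, 21593, 21603, 21613, 21623, 21630, …, 28036, 28037.
2444 qualify.

2444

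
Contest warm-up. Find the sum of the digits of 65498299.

52

6+5+4+9+8+2+9+9 = 52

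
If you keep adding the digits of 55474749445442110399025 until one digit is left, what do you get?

5+5+4+7+4+7+4+9+4+4+5+4+4+2+1+1+0+3+9+9+0+2+5 = 98
9+8 = 17
1+7 = 8

8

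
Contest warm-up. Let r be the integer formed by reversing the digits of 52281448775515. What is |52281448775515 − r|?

723664357290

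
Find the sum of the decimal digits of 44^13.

44^13 = 2316779994178213904384
Sum of its 22 digits: 107.

107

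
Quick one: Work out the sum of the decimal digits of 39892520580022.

3+9+8+9+2+5+2+0+5+8+0+0+2+2 = 55

55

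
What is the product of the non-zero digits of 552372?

5×5×2×3×7×2 = 2100

2100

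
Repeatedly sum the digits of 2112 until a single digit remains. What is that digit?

2+1+1+2 = 6
(Equivalently, 2112 mod 9 = 6.)

6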